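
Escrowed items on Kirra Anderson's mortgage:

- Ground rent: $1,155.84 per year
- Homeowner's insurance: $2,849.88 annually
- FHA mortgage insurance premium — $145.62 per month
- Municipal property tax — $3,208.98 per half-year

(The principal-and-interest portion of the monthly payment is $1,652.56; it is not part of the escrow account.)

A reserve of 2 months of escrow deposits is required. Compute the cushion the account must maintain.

Ground rent — $1,155.84 annually
Homeowner's insurance — $2,849.88 annually
FHA mortgage insurance premium — $145.62 × 12 = $1,747.44 annually
Municipal property tax — $3,208.98 × 2 = $6,417.96 annually
Annual escrow total = $12,171.12
Monthly escrow = $12,171.12 / 12 = $1,014.26
Cushion = 2 × $1,014.26 = $2,028.52

$2,028.52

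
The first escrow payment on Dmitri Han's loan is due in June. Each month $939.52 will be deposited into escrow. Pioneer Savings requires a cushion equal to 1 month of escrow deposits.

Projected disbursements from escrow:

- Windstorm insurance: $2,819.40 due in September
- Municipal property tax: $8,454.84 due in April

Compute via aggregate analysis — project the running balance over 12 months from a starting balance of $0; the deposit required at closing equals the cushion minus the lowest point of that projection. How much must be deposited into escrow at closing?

Cushion = 1 × $939.52 = $939.52
Trial balance (start $0, +$939.52 each month, − disbursements):
  Jun: +$939.52 → $939.52
  Jul: +$939.52 → $1,879.04
  Aug: +$939.52 → $2,818.56
  Sep: +$939.52 − $2,819.40 → $938.68
  Oct: +$939.52 → $1,878.20
  Nov: +$939.52 → $2,817.72
  Dec: +$939.52 → $3,757.24
  Jan: +$939.52 → $4,696.76
  Feb: +$939.52 → $5,636.28
  Mar: +$939.52 → $6,575.80
  Apr: +$939.52 − $8,454.84 → -$939.52
  May: +$939.52 → $0.00
Lowest trial balance = -$939.52 (Apr)
Initial deposit = cushion − low point = $939.52 − (-$939.52) = $1,879.04

$1,879.04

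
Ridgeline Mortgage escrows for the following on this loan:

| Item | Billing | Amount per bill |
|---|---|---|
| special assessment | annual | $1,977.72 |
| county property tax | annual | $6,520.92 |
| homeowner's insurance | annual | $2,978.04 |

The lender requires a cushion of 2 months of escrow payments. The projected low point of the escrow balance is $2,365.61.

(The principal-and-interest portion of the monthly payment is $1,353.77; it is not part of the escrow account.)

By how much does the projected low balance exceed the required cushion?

Special assessment — $1,977.72 annually
County property tax — $6,520.92 annually
Homeowner's insurance — $2,978.04 annually
Total per year = $1,977.72 + $6,520.92 + $2,978.04 = $11,476.68
Monthly escrow = $11,476.68 / 12 = $956.39
Cushion = 2 × $956.39 = $1,912.78
Excess over cushion: $2,365.61 − $1,912.78 = $452.83

$452.83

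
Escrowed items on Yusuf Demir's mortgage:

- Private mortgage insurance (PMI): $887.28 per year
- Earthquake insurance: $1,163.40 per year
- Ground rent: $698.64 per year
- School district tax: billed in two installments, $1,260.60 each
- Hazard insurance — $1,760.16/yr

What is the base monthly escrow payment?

Private mortgage insurance (PMI): $887.28 annually
Earthquake insurance: $1,163.40 annually
Ground rent: $698.64 annually
School district tax: $1,260.60 × 2 = $2,521.20 annually
Hazard insurance: $1,760.16 annually
Yearly total = $7,030.68
Per month = $7,030.68 / 12 = $585.89

$585.89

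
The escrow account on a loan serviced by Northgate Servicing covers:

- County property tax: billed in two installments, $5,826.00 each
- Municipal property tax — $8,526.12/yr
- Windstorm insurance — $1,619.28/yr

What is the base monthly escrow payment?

$1,816.45

County property tax = $5,826.00 × 2 = $11,652.00 annually
Municipal property tax = $8,526.12 annually
Windstorm insurance = $1,619.28 annually
Yearly total = $11,652.00 + $8,526.12 + $1,619.28 = $21,797.40
Base monthly escrow = $21,797.40 ÷ 12 = $1,816.45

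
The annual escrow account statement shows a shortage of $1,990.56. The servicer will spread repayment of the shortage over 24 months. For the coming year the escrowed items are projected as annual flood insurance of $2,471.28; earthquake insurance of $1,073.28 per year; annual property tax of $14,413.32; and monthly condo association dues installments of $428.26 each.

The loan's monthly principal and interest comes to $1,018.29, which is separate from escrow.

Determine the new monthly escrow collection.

$2,007.69

Flood insurance — $2,471.28
Earthquake insurance — $1,073.28
Property tax — $14,413.32
Condo association dues — $428.26 × 12 = $5,139.12
Combined annual = $23,097.00
Monthly escrow = $23,097.00 ÷ 12 = $1,924.75
Shortage per month = $1,990.56 / 24 = $82.94
New monthly escrow = $1,924.75 + $82.94 = $2,007.69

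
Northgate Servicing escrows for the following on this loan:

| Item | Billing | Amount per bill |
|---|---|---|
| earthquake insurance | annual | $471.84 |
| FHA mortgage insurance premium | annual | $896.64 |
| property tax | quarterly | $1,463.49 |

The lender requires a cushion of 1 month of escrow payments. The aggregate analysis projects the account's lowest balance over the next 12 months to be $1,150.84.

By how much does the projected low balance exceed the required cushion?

$548.97

Earthquake insurance = $471.84 annually
FHA mortgage insurance premium = $896.64 annually
Property tax = $1,463.49 × 4 = $5,853.96 annually
Total per year = $471.84 + $896.64 + $5,853.96 = $7,222.44
Per month = $7,222.44 ÷ 12 = $601.87
Cushion = 1 × $601.87 = $601.87
Surplus = $1,150.84 − $601.87 = $548.97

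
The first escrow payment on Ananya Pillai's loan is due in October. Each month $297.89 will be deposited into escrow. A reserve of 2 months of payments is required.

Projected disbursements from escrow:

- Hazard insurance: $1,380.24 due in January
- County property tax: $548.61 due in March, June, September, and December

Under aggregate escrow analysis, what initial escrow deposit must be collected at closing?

Cushion = 2 × $297.89 = $595.78
Trial balance (start $0, +$297.89 each month, − disbursements):
  Oct: +$297.89 → $297.89
  Nov: +$297.89 → $595.78
  Dec: +$297.89 − $548.61 → $345.06
  Jan: +$297.89 − $1,380.24 → -$737.29
  Feb: +$297.89 → -$439.40
  Mar: +$297.89 − $548.61 → -$690.12
  Apr: +$297.89 → -$392.23
  May: +$297.89 → -$94.34
  Jun: +$297.89 − $548.61 → -$345.06
  Jul: +$297.89 → -$47.17
  Aug: +$297.89 → $250.72
  Sep: +$297.89 − $548.61 → $0.00
Lowest trial balance = -$737.29 (Jan)
Initial deposit = cushion − low point = $595.78 − (-$737.29) = $1,333.07

$1,333.07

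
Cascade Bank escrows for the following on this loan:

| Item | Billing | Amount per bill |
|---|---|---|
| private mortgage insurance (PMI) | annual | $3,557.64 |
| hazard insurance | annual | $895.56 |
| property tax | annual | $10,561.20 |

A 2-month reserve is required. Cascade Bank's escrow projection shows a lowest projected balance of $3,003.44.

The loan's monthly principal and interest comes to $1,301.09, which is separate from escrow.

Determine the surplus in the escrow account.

$501.04

Private mortgage insurance (PMI): $3,557.64/yr
Hazard insurance: $895.56/yr
Property tax: $10,561.20/yr
Total per year = $15,014.40
Monthly escrow = $15,014.40 ÷ 12 = $1,251.20
Required reserve = 2 × $1,251.20 = $2,502.40
Surplus = $3,003.44 − $2,502.40 = $501.04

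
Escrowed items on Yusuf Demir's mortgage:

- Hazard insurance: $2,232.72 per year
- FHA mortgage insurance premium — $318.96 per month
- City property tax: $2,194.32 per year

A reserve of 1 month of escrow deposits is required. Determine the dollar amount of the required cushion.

$687.88

Hazard insurance — $2,232.72 per year
FHA mortgage insurance premium — $318.96 × 12 = $3,827.52 per year
City property tax — $2,194.32 per year
Total annual escrow = $2,232.72 + $3,827.52 + $2,194.32 = $8,254.56
Monthly escrow = $8,254.56 ÷ 12 = $687.88
Required cushion = 1 × $687.88 = $687.88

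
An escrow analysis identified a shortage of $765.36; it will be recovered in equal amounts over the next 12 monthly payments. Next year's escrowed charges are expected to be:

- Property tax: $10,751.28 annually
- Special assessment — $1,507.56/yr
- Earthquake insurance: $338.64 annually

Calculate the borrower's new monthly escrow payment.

Property tax — $10,751.28/yr
Special assessment — $1,507.56/yr
Earthquake insurance — $338.64/yr
Total per year = $10,751.28 + $1,507.56 + $338.64 = $12,597.48
Base monthly escrow = $12,597.48 ÷ 12 = $1,049.79
Shortage per month = $765.36 ÷ 12 = $63.78
New monthly escrow = $1,049.79 + $63.78 = $1,113.57

$1,113.57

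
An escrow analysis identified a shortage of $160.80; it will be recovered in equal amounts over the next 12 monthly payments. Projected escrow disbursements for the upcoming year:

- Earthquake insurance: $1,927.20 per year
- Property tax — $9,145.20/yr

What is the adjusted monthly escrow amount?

Earthquake insurance: $1,927.20/yr
Property tax: $9,145.20/yr
Combined annual = $11,072.40
Monthly = $11,072.40 / 12 = $922.70
Shortage per month = $160.80 / 12 = $13.40
Adjusted monthly = $922.70 + $13.40 = $936.10

$936.10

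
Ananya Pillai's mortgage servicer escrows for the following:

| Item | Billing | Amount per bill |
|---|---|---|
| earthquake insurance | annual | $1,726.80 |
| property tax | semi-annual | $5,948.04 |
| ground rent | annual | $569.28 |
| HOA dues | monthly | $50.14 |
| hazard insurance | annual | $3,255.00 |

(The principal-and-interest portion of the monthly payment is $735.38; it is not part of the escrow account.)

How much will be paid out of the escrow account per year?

Earthquake insurance = $1,726.80
Property tax = $5,948.04 × 2 = $11,896.08
Ground rent = $569.28
HOA dues = $50.14 × 12 = $601.68
Hazard insurance = $3,255.00
Annual escrow total = $18,048.84

$18,048.84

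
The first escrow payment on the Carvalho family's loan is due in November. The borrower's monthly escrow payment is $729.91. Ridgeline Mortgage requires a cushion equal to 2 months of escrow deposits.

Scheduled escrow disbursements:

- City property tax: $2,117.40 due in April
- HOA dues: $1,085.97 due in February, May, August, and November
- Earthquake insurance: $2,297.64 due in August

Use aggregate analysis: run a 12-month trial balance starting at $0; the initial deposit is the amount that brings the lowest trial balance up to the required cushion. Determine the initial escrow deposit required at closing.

$2,919.64

Cushion = 2 × $729.91 = $1,459.82
Trial balance (start $0, +$729.91 each month, − disbursements):
  Nov: +$729.91 − $1,085.97 → -$356.06
  Dec: +$729.91 → $373.85
  Jan: +$729.91 → $1,103.76
  Feb: +$729.91 − $1,085.97 → $747.70
  Mar: +$729.91 → $1,477.61
  Apr: +$729.91 − $2,117.40 → $90.12
  May: +$729.91 − $1,085.97 → -$265.94
  Jun: +$729.91 → $463.97
  Jul: +$729.91 → $1,193.88
  Aug: +$729.91 − $3,383.61 → -$1,459.82
  Sep: +$729.91 → -$729.91
  Oct: +$729.91 → $0.00
Lowest trial balance = -$1,459.82 (Aug)
Initial deposit = cushion − low point = $1,459.82 − (-$1,459.82) = $2,919.64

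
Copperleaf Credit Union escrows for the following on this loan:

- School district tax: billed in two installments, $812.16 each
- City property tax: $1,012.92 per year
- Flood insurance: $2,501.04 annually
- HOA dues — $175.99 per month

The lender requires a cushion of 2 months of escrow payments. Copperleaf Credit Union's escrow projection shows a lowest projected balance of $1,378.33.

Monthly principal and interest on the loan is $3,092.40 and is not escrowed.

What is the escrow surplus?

$169.97

School district tax: $812.16 × 2 = $1,624.32 per year
City property tax: $1,012.92 per year
Flood insurance: $2,501.04 per year
HOA dues: $175.99 × 12 = $2,111.88 per year
Combined annual = $7,250.16
Per month = $7,250.16 / 12 = $604.18
Required cushion = 2 × $604.18 = $1,208.36
Surplus = $1,378.33 − $1,208.36 = $169.97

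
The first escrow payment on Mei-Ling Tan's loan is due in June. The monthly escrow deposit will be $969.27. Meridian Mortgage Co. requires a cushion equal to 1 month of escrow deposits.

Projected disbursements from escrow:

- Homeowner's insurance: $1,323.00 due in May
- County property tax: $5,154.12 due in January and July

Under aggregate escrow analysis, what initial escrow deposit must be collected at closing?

$4,184.85

Cushion = 1 × $969.27 = $969.27
Trial balance (start $0, +$969.27 each month, − disbursements):
  Jun: +$969.27 → $969.27
  Jul: +$969.27 − $5,154.12 → -$3,215.58
  Aug: +$969.27 → -$2,246.31
  Sep: +$969.27 → -$1,277.04
  Oct: +$969.27 → -$307.77
  Nov: +$969.27 → $661.50
  Dec: +$969.27 → $1,630.77
  Jan: +$969.27 − $5,154.12 → -$2,554.08
  Feb: +$969.27 → -$1,584.81
  Mar: +$969.27 → -$615.54
  Apr: +$969.27 → $353.73
  May: +$969.27 − $1,323.00 → $0.00
Lowest trial balance = -$3,215.58 (Jul)
Initial deposit = cushion − low point = $969.27 − (-$3,215.58) = $4,184.85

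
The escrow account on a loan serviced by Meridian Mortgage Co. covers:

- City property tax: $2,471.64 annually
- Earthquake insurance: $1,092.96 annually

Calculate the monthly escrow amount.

$297.05

City property tax: $2,471.64 per year
Earthquake insurance: $1,092.96 per year
Yearly total = $2,471.64 + $1,092.96 = $3,564.60
Base monthly escrow = $3,564.60 / 12 = $297.05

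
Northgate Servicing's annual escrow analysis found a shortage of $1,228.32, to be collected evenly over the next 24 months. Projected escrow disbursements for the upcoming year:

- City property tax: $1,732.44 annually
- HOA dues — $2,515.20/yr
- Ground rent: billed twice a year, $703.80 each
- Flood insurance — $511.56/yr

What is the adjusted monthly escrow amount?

$565.08

City property tax = $1,732.44 per year
HOA dues = $2,515.20 per year
Ground rent = $703.80 × 2 = $1,407.60 per year
Flood insurance = $511.56 per year
Annual escrow total = $1,732.44 + $2,515.20 + $1,407.60 + $511.56 = $6,166.80
Monthly escrow = $6,166.80 / 12 = $513.90
Shortage spread = $1,228.32 / 24 = $51.18/mo
New monthly escrow = $513.90 + $51.18 = $565.08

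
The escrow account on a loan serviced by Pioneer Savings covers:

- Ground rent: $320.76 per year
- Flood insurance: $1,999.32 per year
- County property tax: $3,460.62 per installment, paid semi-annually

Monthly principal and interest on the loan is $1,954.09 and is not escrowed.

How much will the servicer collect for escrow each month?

$770.11

Ground rent = $320.76 per year
Flood insurance = $1,999.32 per year
County property tax = $3,460.62 × 2 = $6,921.24 per year
Yearly total = $320.76 + $1,999.32 + $6,921.24 = $9,241.32
Base monthly escrow = $9,241.32 ÷ 12 = $770.11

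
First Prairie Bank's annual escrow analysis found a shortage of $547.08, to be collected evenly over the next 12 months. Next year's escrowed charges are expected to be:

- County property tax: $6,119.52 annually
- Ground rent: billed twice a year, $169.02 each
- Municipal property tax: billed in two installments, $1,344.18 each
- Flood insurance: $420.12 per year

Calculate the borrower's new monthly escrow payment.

County property tax = $6,119.52
Ground rent = $169.02 × 2 = $338.04
Municipal property tax = $1,344.18 × 2 = $2,688.36
Flood insurance = $420.12
Combined annual = $6,119.52 + $338.04 + $2,688.36 + $420.12 = $9,566.04
Base monthly escrow = $9,566.04 ÷ 12 = $797.17
Shortage spread = $547.08 ÷ 12 = $45.59/mo
New monthly escrow = $797.17 + $45.59 = $842.76

$842.76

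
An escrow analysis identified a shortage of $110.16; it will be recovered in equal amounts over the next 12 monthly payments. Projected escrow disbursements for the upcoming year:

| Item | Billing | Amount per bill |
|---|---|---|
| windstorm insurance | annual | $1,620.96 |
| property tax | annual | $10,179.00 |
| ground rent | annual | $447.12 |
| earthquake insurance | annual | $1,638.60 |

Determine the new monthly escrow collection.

Windstorm insurance — $1,620.96 per year
Property tax — $10,179.00 per year
Ground rent — $447.12 per year
Earthquake insurance — $1,638.60 per year
Yearly total = $1,620.96 + $10,179.00 + $447.12 + $1,638.60 = $13,885.68
Monthly = $13,885.68 ÷ 12 = $1,157.14
Shortage per month = $110.16 / 12 = $9.18
New monthly escrow = $1,157.14 + $9.18 = $1,166.32

$1,166.32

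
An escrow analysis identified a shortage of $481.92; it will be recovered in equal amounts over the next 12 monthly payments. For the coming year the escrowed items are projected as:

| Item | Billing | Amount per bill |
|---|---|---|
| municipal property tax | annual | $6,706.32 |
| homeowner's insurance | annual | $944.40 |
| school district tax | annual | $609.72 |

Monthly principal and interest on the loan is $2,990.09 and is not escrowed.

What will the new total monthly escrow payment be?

Municipal property tax: $6,706.32/yr
Homeowner's insurance: $944.40/yr
School district tax: $609.72/yr
Annual escrow total = $8,260.44
Base monthly escrow = $8,260.44 ÷ 12 = $688.37
Shortage per month = $481.92 ÷ 12 = $40.16
New monthly escrow = $688.37 + $40.16 = $728.53

$728.53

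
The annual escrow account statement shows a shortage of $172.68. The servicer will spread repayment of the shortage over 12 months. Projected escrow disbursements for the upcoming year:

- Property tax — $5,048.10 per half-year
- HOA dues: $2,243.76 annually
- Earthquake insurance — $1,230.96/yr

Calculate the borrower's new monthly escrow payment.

$1,145.30

Property tax — $5,048.10 × 2 = $10,096.20 annually
HOA dues — $2,243.76 annually
Earthquake insurance — $1,230.96 annually
Annual escrow total = $10,096.20 + $2,243.76 + $1,230.96 = $13,570.92
Per month = $13,570.92 / 12 = $1,130.91
Shortage spread = $172.68 / 12 = $14.39/mo
Adjusted monthly = $1,130.91 + $14.39 = $1,145.30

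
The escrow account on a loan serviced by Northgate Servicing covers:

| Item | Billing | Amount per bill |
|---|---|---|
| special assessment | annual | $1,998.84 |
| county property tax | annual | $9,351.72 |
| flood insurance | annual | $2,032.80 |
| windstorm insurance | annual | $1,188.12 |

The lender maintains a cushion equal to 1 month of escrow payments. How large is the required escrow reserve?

$1,214.29

Special assessment — $1,998.84/yr
County property tax — $9,351.72/yr
Flood insurance — $2,032.80/yr
Windstorm insurance — $1,188.12/yr
Yearly total = $14,571.48
Monthly escrow = $14,571.48 ÷ 12 = $1,214.29
Cushion = 1 × $1,214.29 = $1,214.29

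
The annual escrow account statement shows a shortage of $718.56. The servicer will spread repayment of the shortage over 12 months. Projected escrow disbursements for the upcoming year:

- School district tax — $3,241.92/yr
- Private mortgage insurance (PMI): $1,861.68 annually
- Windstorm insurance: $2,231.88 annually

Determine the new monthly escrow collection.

School district tax — $3,241.92 per year
Private mortgage insurance (PMI) — $1,861.68 per year
Windstorm insurance — $2,231.88 per year
Yearly total = $3,241.92 + $1,861.68 + $2,231.88 = $7,335.48
Monthly escrow = $7,335.48 ÷ 12 = $611.29
Monthly shortage recovery: $718.56 ÷ 12 = $59.88
Adjusted monthly = $611.29 + $59.88 = $671.17

$671.17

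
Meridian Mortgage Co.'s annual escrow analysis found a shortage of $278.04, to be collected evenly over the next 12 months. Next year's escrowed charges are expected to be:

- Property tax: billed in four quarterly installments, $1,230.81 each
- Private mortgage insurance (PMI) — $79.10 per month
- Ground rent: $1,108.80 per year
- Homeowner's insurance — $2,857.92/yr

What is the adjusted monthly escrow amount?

$843.10

Property tax = $1,230.81 × 4 = $4,923.24/yr
Private mortgage insurance (PMI) = $79.10 × 12 = $949.20/yr
Ground rent = $1,108.80/yr
Homeowner's insurance = $2,857.92/yr
Combined annual = $4,923.24 + $949.20 + $1,108.80 + $2,857.92 = $9,839.16
Monthly escrow = $9,839.16 ÷ 12 = $819.93
Monthly shortage recovery: $278.04 ÷ 12 = $23.17
New monthly escrow = $819.93 + $23.17 = $843.10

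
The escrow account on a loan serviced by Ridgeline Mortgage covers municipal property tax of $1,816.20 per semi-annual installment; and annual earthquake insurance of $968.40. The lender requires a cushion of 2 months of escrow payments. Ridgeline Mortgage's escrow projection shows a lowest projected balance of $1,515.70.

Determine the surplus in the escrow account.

$748.90

Municipal property tax = $1,816.20 × 2 = $3,632.40
Earthquake insurance = $968.40
Yearly total = $4,600.80
Per month = $4,600.80 / 12 = $383.40
Cushion = 2 × $383.40 = $766.80
Surplus = $1,515.70 − $766.80 = $748.90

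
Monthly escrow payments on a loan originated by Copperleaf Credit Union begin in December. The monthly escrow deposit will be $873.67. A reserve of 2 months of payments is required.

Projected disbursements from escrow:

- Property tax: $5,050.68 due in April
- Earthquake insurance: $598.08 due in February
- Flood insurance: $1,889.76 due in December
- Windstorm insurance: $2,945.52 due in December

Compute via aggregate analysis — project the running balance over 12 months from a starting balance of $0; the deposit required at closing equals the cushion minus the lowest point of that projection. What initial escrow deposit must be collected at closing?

$7,863.03

Cushion = 2 × $873.67 = $1,747.34
Trial balance (start $0, +$873.67 each month, − disbursements):
  Dec: +$873.67 − $4,835.28 → -$3,961.61
  Jan: +$873.67 → -$3,087.94
  Feb: +$873.67 − $598.08 → -$2,812.35
  Mar: +$873.67 → -$1,938.68
  Apr: +$873.67 − $5,050.68 → -$6,115.69
  May: +$873.67 → -$5,242.02
  Jun: +$873.67 → -$4,368.35
  Jul: +$873.67 → -$3,494.68
  Aug: +$873.67 → -$2,621.01
  Sep: +$873.67 → -$1,747.34
  Oct: +$873.67 → -$873.67
  Nov: +$873.67 → $0.00
Lowest trial balance = -$6,115.69 (Apr)
Initial deposit = cushion − low point = $1,747.34 − (-$6,115.69) = $7,863.03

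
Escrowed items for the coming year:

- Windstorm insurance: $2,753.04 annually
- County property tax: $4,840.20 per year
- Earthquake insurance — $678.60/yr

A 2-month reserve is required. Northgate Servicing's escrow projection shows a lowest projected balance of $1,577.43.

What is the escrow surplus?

$198.79

Windstorm insurance: $2,753.04 per year
County property tax: $4,840.20 per year
Earthquake insurance: $678.60 per year
Total per year = $2,753.04 + $4,840.20 + $678.60 = $8,271.84
Per month = $8,271.84 / 12 = $689.32
Cushion = 2 × $689.32 = $1,378.64
Surplus = $1,577.43 − $1,378.64 = $198.79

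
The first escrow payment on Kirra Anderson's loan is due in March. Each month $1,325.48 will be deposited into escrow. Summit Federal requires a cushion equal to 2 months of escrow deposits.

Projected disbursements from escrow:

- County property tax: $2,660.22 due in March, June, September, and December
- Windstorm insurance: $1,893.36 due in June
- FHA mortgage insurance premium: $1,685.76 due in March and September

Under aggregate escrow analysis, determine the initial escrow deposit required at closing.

Cushion = 2 × $1,325.48 = $2,650.96
Trial balance (start $0, +$1,325.48 each month, − disbursements):
  Mar: +$1,325.48 − $4,345.98 → -$3,020.50
  Apr: +$1,325.48 → -$1,695.02
  May: +$1,325.48 → -$369.54
  Jun: +$1,325.48 − $4,553.58 → -$3,597.64
  Jul: +$1,325.48 → -$2,272.16
  Aug: +$1,325.48 → -$946.68
  Sep: +$1,325.48 − $4,345.98 → -$3,967.18
  Oct: +$1,325.48 → -$2,641.70
  Nov: +$1,325.48 → -$1,316.22
  Dec: +$1,325.48 − $2,660.22 → -$2,650.96
  Jan: +$1,325.48 → -$1,325.48
  Feb: +$1,325.48 → $0.00
Lowest trial balance = -$3,967.18 (Sep)
Initial deposit = cushion − low point = $2,650.96 − (-$3,967.18) = $6,618.14

$6,618.14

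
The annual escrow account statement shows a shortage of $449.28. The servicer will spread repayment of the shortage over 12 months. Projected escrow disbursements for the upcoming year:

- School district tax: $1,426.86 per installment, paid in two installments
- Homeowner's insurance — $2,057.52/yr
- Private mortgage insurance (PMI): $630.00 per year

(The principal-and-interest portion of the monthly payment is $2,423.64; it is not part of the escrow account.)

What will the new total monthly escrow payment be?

School district tax — $1,426.86 × 2 = $2,853.72 annually
Homeowner's insurance — $2,057.52 annually
Private mortgage insurance (PMI) — $630.00 annually
Annual escrow total = $5,541.24
Monthly = $5,541.24 ÷ 12 = $461.77
Monthly shortage recovery: $449.28 ÷ 12 = $37.44
Adjusted monthly = $461.77 + $37.44 = $499.21

$499.21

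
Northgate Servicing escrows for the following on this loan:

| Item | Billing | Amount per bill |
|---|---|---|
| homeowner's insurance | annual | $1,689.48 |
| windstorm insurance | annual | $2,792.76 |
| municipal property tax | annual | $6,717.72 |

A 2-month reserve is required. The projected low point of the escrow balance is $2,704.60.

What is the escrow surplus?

$837.94

Homeowner's insurance — $1,689.48 per year
Windstorm insurance — $2,792.76 per year
Municipal property tax — $6,717.72 per year
Total annual escrow = $1,689.48 + $2,792.76 + $6,717.72 = $11,199.96
Base monthly escrow = $11,199.96 ÷ 12 = $933.33
Required cushion = 2 × $933.33 = $1,866.66
Surplus = $2,704.60 − $1,866.66 = $837.94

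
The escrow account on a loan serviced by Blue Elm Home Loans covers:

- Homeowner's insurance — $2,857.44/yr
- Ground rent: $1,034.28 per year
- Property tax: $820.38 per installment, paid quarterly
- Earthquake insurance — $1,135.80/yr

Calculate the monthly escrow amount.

$692.42

Homeowner's insurance — $2,857.44 annually
Ground rent — $1,034.28 annually
Property tax — $820.38 × 4 = $3,281.52 annually
Earthquake insurance — $1,135.80 annually
Total annual escrow = $2,857.44 + $1,034.28 + $3,281.52 + $1,135.80 = $8,309.04
Monthly escrow = $8,309.04 ÷ 12 = $692.42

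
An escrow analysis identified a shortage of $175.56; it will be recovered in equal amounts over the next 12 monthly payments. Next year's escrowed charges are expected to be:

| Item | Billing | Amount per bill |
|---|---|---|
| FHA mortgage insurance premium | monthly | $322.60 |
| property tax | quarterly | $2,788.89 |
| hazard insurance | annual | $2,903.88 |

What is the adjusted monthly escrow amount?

$1,508.85

FHA mortgage insurance premium = $322.60 × 12 = $3,871.20
Property tax = $2,788.89 × 4 = $11,155.56
Hazard insurance = $2,903.88
Combined annual = $3,871.20 + $11,155.56 + $2,903.88 = $17,930.64
Monthly = $17,930.64 ÷ 12 = $1,494.22
Shortage per month = $175.56 / 12 = $14.63
New monthly escrow = $1,494.22 + $14.63 = $1,508.85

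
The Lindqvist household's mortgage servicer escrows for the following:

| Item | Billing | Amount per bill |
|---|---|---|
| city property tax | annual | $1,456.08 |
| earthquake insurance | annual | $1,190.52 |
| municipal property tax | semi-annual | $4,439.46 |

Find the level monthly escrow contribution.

$960.46

City property tax = $1,456.08/yr
Earthquake insurance = $1,190.52/yr
Municipal property tax = $4,439.46 × 2 = $8,878.92/yr
Total per year = $1,456.08 + $1,190.52 + $8,878.92 = $11,525.52
Monthly = $11,525.52 / 12 = $960.46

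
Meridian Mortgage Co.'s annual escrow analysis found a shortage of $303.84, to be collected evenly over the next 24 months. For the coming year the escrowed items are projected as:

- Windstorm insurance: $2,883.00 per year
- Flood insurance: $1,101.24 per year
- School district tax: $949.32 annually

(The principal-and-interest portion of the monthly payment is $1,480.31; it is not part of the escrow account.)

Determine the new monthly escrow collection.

Windstorm insurance = $2,883.00 annually
Flood insurance = $1,101.24 annually
School district tax = $949.32 annually
Yearly total = $4,933.56
Monthly escrow = $4,933.56 / 12 = $411.13
Shortage spread = $303.84 / 24 = $12.66/mo
New monthly escrow = $411.13 + $12.66 = $423.79

$423.79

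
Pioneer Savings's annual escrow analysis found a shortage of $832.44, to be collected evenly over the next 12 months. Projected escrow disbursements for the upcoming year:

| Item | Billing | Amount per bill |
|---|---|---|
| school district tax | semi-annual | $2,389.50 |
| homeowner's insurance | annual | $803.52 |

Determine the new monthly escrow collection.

School district tax: $2,389.50 × 2 = $4,779.00 per year
Homeowner's insurance: $803.52 per year
Combined annual = $4,779.00 + $803.52 = $5,582.52
Monthly = $5,582.52 ÷ 12 = $465.21
Shortage spread = $832.44 ÷ 12 = $69.37/mo
New monthly escrow = $465.21 + $69.37 = $534.58

$534.58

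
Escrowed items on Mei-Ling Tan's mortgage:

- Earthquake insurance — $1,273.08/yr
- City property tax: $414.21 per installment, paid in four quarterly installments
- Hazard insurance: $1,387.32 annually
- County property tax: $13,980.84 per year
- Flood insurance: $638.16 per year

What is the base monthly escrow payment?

$1,578.02

Earthquake insurance: $1,273.08 annually
City property tax: $414.21 × 4 = $1,656.84 annually
Hazard insurance: $1,387.32 annually
County property tax: $13,980.84 annually
Flood insurance: $638.16 annually
Yearly total = $18,936.24
Per month = $18,936.24 ÷ 12 = $1,578.02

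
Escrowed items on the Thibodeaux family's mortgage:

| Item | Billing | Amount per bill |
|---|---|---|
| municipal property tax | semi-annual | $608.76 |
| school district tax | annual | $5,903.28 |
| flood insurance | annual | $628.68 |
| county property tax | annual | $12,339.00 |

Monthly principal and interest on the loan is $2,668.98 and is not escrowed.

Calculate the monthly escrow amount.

$1,674.04

Municipal property tax: $608.76 × 2 = $1,217.52
School district tax: $5,903.28
Flood insurance: $628.68
County property tax: $12,339.00
Total annual escrow = $1,217.52 + $5,903.28 + $628.68 + $12,339.00 = $20,088.48
Per month = $20,088.48 / 12 = $1,674.04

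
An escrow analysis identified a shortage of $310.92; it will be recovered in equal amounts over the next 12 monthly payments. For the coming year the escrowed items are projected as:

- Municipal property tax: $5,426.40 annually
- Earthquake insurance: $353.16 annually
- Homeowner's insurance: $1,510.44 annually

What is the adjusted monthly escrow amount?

Municipal property tax = $5,426.40
Earthquake insurance = $353.16
Homeowner's insurance = $1,510.44
Yearly total = $5,426.40 + $353.16 + $1,510.44 = $7,290.00
Per month = $7,290.00 / 12 = $607.50
Shortage per month = $310.92 ÷ 12 = $25.91
Adjusted monthly = $607.50 + $25.91 = $633.41

$633.41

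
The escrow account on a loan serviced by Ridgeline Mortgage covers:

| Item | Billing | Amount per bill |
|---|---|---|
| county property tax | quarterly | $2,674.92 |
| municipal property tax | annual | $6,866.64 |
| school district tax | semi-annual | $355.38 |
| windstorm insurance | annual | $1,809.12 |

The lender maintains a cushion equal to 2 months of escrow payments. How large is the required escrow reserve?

County property tax — $2,674.92 × 4 = $10,699.68/yr
Municipal property tax — $6,866.64/yr
School district tax — $355.38 × 2 = $710.76/yr
Windstorm insurance — $1,809.12/yr
Total per year = $10,699.68 + $6,866.64 + $710.76 + $1,809.12 = $20,086.20
Per month = $20,086.20 ÷ 12 = $1,673.85
Required cushion = 2 × $1,673.85 = $3,347.70

$3,347.70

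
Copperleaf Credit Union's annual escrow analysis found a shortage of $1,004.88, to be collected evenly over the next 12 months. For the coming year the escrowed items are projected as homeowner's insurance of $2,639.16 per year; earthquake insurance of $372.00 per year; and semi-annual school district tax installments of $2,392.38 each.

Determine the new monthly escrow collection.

$733.40

Homeowner's insurance: $2,639.16
Earthquake insurance: $372.00
School district tax: $2,392.38 × 2 = $4,784.76
Yearly total = $7,795.92
Monthly escrow = $7,795.92 / 12 = $649.66
Monthly shortage recovery: $1,004.88 / 12 = $83.74
New monthly escrow = $649.66 + $83.74 = $733.40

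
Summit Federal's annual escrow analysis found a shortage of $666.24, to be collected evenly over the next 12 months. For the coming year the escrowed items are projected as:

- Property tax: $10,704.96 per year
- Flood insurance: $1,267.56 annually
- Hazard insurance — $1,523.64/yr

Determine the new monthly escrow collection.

Property tax — $10,704.96/yr
Flood insurance — $1,267.56/yr
Hazard insurance — $1,523.64/yr
Annual escrow total = $10,704.96 + $1,267.56 + $1,523.64 = $13,496.16
Monthly escrow = $13,496.16 ÷ 12 = $1,124.68
Shortage spread = $666.24 / 12 = $55.52/mo
New monthly escrow = $1,124.68 + $55.52 = $1,180.20

$1,180.20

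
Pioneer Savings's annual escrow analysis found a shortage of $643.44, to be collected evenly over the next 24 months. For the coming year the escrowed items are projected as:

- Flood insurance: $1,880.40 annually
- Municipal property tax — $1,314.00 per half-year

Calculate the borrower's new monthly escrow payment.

Flood insurance = $1,880.40
Municipal property tax = $1,314.00 × 2 = $2,628.00
Total annual escrow = $4,508.40
Base monthly escrow = $4,508.40 ÷ 12 = $375.70
Monthly shortage recovery: $643.44 / 24 = $26.81
Adjusted monthly = $375.70 + $26.81 = $402.51

$402.51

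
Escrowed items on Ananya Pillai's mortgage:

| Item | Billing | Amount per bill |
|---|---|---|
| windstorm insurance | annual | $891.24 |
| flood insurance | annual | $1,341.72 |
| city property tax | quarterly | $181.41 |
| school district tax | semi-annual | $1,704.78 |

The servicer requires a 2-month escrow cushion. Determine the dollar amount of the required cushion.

Windstorm insurance — $891.24 annually
Flood insurance — $1,341.72 annually
City property tax — $181.41 × 4 = $725.64 annually
School district tax — $1,704.78 × 2 = $3,409.56 annually
Total annual escrow = $6,368.16
Monthly escrow = $6,368.16 / 12 = $530.68
Cushion = 2 × $530.68 = $1,061.36

$1,061.36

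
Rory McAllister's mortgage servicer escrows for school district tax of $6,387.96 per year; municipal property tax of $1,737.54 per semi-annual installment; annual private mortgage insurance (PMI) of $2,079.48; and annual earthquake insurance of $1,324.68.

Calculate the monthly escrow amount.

$1,105.60

School district tax — $6,387.96 annually
Municipal property tax — $1,737.54 × 2 = $3,475.08 annually
Private mortgage insurance (PMI) — $2,079.48 annually
Earthquake insurance — $1,324.68 annually
Total per year = $13,267.20
Monthly = $13,267.20 ÷ 12 = $1,105.60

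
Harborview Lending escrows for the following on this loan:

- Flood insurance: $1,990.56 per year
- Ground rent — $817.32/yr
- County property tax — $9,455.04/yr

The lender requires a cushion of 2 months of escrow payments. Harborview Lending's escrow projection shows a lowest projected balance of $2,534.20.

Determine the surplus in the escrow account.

Flood insurance: $1,990.56 per year
Ground rent: $817.32 per year
County property tax: $9,455.04 per year
Total annual escrow = $1,990.56 + $817.32 + $9,455.04 = $12,262.92
Per month = $12,262.92 / 12 = $1,021.91
Required cushion = 2 × $1,021.91 = $2,043.82
Excess over cushion: $2,534.20 − $2,043.82 = $490.38

$490.38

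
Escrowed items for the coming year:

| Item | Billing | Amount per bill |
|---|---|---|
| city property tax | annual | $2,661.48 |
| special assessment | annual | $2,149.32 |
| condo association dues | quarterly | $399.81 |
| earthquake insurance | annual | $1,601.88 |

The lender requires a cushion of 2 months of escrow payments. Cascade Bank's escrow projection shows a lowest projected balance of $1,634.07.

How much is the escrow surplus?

City property tax — $2,661.48
Special assessment — $2,149.32
Condo association dues — $399.81 × 4 = $1,599.24
Earthquake insurance — $1,601.88
Total per year = $2,661.48 + $2,149.32 + $1,599.24 + $1,601.88 = $8,011.92
Monthly = $8,011.92 ÷ 12 = $667.66
Required cushion = 2 × $667.66 = $1,335.32
Excess over cushion: $1,634.07 − $1,335.32 = $298.75

$298.75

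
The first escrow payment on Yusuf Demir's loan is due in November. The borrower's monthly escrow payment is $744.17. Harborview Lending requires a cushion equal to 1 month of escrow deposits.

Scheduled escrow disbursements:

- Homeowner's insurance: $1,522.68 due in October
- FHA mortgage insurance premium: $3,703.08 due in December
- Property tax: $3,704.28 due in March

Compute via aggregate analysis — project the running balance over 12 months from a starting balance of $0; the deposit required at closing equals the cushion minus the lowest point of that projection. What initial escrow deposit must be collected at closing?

$4,430.68

Cushion = 1 × $744.17 = $744.17
Trial balance (start $0, +$744.17 each month, − disbursements):
  Nov: +$744.17 → $744.17
  Dec: +$744.17 − $3,703.08 → -$2,214.74
  Jan: +$744.17 → -$1,470.57
  Feb: +$744.17 → -$726.40
  Mar: +$744.17 − $3,704.28 → -$3,686.51
  Apr: +$744.17 → -$2,942.34
  May: +$744.17 → -$2,198.17
  Jun: +$744.17 → -$1,454.00
  Jul: +$744.17 → -$709.83
  Aug: +$744.17 → $34.34
  Sep: +$744.17 → $778.51
  Oct: +$744.17 − $1,522.68 → $0.00
Lowest trial balance = -$3,686.51 (Mar)
Initial deposit = cushion − low point = $744.17 − (-$3,686.51) = $4,430.68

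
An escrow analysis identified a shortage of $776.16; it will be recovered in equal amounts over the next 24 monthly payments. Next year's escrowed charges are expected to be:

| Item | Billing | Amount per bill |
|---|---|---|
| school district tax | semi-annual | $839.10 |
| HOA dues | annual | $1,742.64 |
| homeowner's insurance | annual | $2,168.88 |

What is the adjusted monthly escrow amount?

$498.15

School district tax = $839.10 × 2 = $1,678.20/yr
HOA dues = $1,742.64/yr
Homeowner's insurance = $2,168.88/yr
Annual escrow total = $1,678.20 + $1,742.64 + $2,168.88 = $5,589.72
Monthly = $5,589.72 ÷ 12 = $465.81
Shortage spread = $776.16 ÷ 24 = $32.34/mo
Adjusted monthly = $465.81 + $32.34 = $498.15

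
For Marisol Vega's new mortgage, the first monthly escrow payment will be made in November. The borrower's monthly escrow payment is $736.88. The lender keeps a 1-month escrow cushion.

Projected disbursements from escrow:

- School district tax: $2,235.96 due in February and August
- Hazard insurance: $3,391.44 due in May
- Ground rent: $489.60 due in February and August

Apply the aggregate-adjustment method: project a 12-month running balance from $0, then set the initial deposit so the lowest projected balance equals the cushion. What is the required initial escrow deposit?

Cushion = 1 × $736.88 = $736.88
Trial balance (start $0, +$736.88 each month, − disbursements):
  Nov: +$736.88 → $736.88
  Dec: +$736.88 → $1,473.76
  Jan: +$736.88 → $2,210.64
  Feb: +$736.88 − $2,725.56 → $221.96
  Mar: +$736.88 → $958.84
  Apr: +$736.88 → $1,695.72
  May: +$736.88 − $3,391.44 → -$958.84
  Jun: +$736.88 → -$221.96
  Jul: +$736.88 → $514.92
  Aug: +$736.88 − $2,725.56 → -$1,473.76
  Sep: +$736.88 → -$736.88
  Oct: +$736.88 → $0.00
Lowest trial balance = -$1,473.76 (Aug)
Initial deposit = cushion − low point = $736.88 − (-$1,473.76) = $2,210.64

$2,210.64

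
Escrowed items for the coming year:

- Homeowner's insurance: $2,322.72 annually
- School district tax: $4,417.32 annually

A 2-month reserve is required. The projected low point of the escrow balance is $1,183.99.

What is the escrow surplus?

Homeowner's insurance = $2,322.72/yr
School district tax = $4,417.32/yr
Combined annual = $6,740.04
Base monthly escrow = $6,740.04 / 12 = $561.67
Required cushion = 2 × $561.67 = $1,123.34
Excess over cushion: $1,183.99 − $1,123.34 = $60.65

$60.65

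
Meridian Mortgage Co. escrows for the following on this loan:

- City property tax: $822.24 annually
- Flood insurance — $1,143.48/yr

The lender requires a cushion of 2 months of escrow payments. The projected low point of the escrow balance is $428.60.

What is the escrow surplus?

City property tax — $822.24
Flood insurance — $1,143.48
Combined annual = $1,965.72
Monthly = $1,965.72 / 12 = $163.81
Required cushion = 2 × $163.81 = $327.62
Excess over cushion: $428.60 − $327.62 = $100.98

$100.98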